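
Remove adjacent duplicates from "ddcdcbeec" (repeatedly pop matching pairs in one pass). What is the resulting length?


Input: ddcdcbeec
Stack-based adjacent duplicate removal:
  Read 'd': push. Stack: d
  Read 'd': matches stack top 'd' => pop. Stack: (empty)
  Read 'c': push. Stack: c
  Read 'd': push. Stack: cd
  Read 'c': push. Stack: cdc
  Read 'b': push. Stack: cdcb
  Read 'e': push. Stack: cdcbe
  Read 'e': matches stack top 'e' => pop. Stack: cdcb
  Read 'c': push. Stack: cdcbc
Final stack: "cdcbc" (length 5)

5


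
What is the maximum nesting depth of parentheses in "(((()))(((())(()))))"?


Input: "(((()))(((())(()))))"
Tracking depth:
  Position 0 '(': depth becomes 1
  Position 1 '(': depth becomes 2
  Position 2 '(': depth becomes 3
  Position 3 '(': depth becomes 4
  Position 4 ')': depth becomes 3
  Position 5 ')': depth becomes 2
  Position 6 ')': depth becomes 1
  Position 7 '(': depth becomes 2
  Position 8 '(': depth becomes 3
  Position 9 '(': depth becomes 4
  Position 10 '(': depth becomes 5
  Position 11 ')': depth becomes 4
  Position 12 ')': depth becomes 3
  Position 13 '(': depth becomes 4
  Position 14 '(': depth becomes 5
  Position 15 ')': depth becomes 4
  Position 16 ')': depth becomes 3
  Position 17 ')': depth becomes 2
  Position 18 ')': depth becomes 1
  Position 19 ')': depth becomes 0
Maximum depth reached: 5

5


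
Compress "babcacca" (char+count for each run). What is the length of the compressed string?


Input: babcacca
Runs:
  'b' x 1 => "b1"
  'a' x 1 => "a1"
  'b' x 1 => "b1"
  'c' x 1 => "c1"
  'a' x 1 => "a1"
  'c' x 2 => "c2"
  'a' x 1 => "a1"
Compressed: "b1a1b1c1a1c2a1"
Compressed length: 14

14


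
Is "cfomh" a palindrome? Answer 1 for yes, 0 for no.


Input: cfomh
Reversed: hmofc
  Compare pos 0 ('c') with pos 4 ('h'): MISMATCH
  Compare pos 1 ('f') with pos 3 ('m'): MISMATCH
Result: not a palindrome

0


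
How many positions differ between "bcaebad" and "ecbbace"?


Comparing "bcaebad" and "ecbbace" position by position:
  Position 0: 'b' vs 'e' => DIFFER
  Position 1: 'c' vs 'c' => same
  Position 2: 'a' vs 'b' => DIFFER
  Position 3: 'e' vs 'b' => DIFFER
  Position 4: 'b' vs 'a' => DIFFER
  Position 5: 'a' vs 'c' => DIFFER
  Position 6: 'd' vs 'e' => DIFFER
Positions that differ: 6

6


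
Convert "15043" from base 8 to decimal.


Input: "15043" in base 8
Positional expansion:
  Digit '1' (value 1) x 8^4 = 4096
  Digit '5' (value 5) x 8^3 = 2560
  Digit '0' (value 0) x 8^2 = 0
  Digit '4' (value 4) x 8^1 = 32
  Digit '3' (value 3) x 8^0 = 3
Sum = 6691

6691


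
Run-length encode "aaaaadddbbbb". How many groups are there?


Input: aaaaadddbbbb
Scanning for consecutive runs:
  Group 1: 'a' x 5 (positions 0-4)
  Group 2: 'd' x 3 (positions 5-7)
  Group 3: 'b' x 4 (positions 8-11)
Total groups: 3

3


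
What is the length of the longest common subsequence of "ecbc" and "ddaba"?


LCS of "ecbc" and "ddaba"
DP table:
           d    d    a    b    a
      0    0    0    0    0    0
  e   0    0    0    0    0    0
  c   0    0    0    0    0    0
  b   0    0    0    0    1    1
  c   0    0    0    0    1    1
LCS length = dp[4][5] = 1

1


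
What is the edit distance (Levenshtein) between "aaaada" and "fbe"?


Computing edit distance: "aaaada" -> "fbe"
DP table:
           f    b    e
      0    1    2    3
  a   1    1    2    3
  a   2    2    2    3
  a   3    3    3    3
  a   4    4    4    4
  d   5    5    5    5
  a   6    6    6    6
Edit distance = dp[6][3] = 6

6


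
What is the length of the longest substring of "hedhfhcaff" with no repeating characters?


Input: "hedhfhcaff"
Sliding window (track last position of each char):
  Position 0 ('h'): window [0,0] length 1 -- new best
  Position 1 ('e'): window [0,1] length 2 -- new best
  Position 2 ('d'): window [0,2] length 3 -- new best
  Position 3 ('h'): repeat (last at 0), move window start to 1
  Position 3 ('h'): window [1,3] length 3
  Position 4 ('f'): window [1,4] length 4 -- new best
  Position 5 ('h'): repeat (last at 3), move window start to 4
  Position 5 ('h'): window [4,5] length 2
  Position 6 ('c'): window [4,6] length 3
  Position 7 ('a'): window [4,7] length 4
  Position 8 ('f'): repeat (last at 4), move window start to 5
  Position 8 ('f'): window [5,8] length 4
  Position 9 ('f'): repeat (last at 8), move window start to 9
  Position 9 ('f'): window [9,9] length 1
Longest substring with no repeats: "edhf" with length 4

4


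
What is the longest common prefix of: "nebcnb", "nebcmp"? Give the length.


Words: nebcnb, nebcmp
  Position 0: all 'n' => match
  Position 1: all 'e' => match
  Position 2: all 'b' => match
  Position 3: all 'c' => match
  Position 4: ('n', 'm') => mismatch, stop
LCP = "nebc" (length 4)

4


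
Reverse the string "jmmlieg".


Input: jmmlieg
Reading characters right to left:
  Position 6: 'g'
  Position 5: 'e'
  Position 4: 'i'
  Position 3: 'l'
  Position 2: 'm'
  Position 1: 'm'
  Position 0: 'j'
Reversed: geilmmj

geilmmj


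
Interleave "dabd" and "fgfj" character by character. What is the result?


Interleaving "dabd" and "fgfj":
  Position 0: 'd' from first, 'f' from second => "df"
  Position 1: 'a' from first, 'g' from second => "ag"
  Position 2: 'b' from first, 'f' from second => "bf"
  Position 3: 'd' from first, 'j' from second => "dj"
Result: dfagbfdj

dfagbfdj


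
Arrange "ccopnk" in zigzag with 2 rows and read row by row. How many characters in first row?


Zigzag "ccopnk" into 2 rows:
Placing characters:
  'c' => row 0
  'c' => row 1
  'o' => row 0
  'p' => row 1
  'n' => row 0
  'k' => row 1
Rows:
  Row 0: "con"
  Row 1: "cpk"
First row length: 3

3


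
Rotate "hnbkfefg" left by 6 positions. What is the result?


Input: "hnbkfefg", rotate left by 6
First 6 characters: "hnbkfe"
Remaining characters: "fg"
Concatenate remaining + first: "fg" + "hnbkfe" = "fghnbkfe"

fghnbkfe


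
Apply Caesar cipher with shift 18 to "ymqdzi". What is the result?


Caesar cipher: shift "ymqdzi" by 18
  'y' (pos 24) + 18 = pos 16 = 'q'
  'm' (pos 12) + 18 = pos 4 = 'e'
  'q' (pos 16) + 18 = pos 8 = 'i'
  'd' (pos 3) + 18 = pos 21 = 'v'
  'z' (pos 25) + 18 = pos 17 = 'r'
  'i' (pos 8) + 18 = pos 0 = 'a'
Result: qeivra

qeivra


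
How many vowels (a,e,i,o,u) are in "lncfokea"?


Input: lncfokea
Checking each character:
  'l' at position 0: consonant
  'n' at position 1: consonant
  'c' at position 2: consonant
  'f' at position 3: consonant
  'o' at position 4: vowel (running total: 1)
  'k' at position 5: consonant
  'e' at position 6: vowel (running total: 2)
  'a' at position 7: vowel (running total: 3)
Total vowels: 3

3


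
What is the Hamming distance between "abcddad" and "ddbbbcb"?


Comparing "abcddad" and "ddbbbcb" position by position:
  Position 0: 'a' vs 'd' => differ
  Position 1: 'b' vs 'd' => differ
  Position 2: 'c' vs 'b' => differ
  Position 3: 'd' vs 'b' => differ
  Position 4: 'd' vs 'b' => differ
  Position 5: 'a' vs 'c' => differ
  Position 6: 'd' vs 'b' => differ
Total differences (Hamming distance): 7

7


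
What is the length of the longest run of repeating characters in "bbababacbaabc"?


Input: "bbababacbaabc"
Scanning for longest run:
  Position 1 ('b'): continues run of 'b', length=2
  Position 2 ('a'): new char, reset run to 1
  Position 3 ('b'): new char, reset run to 1
  Position 4 ('a'): new char, reset run to 1
  Position 5 ('b'): new char, reset run to 1
  Position 6 ('a'): new char, reset run to 1
  Position 7 ('c'): new char, reset run to 1
  Position 8 ('b'): new char, reset run to 1
  Position 9 ('a'): new char, reset run to 1
  Position 10 ('a'): continues run of 'a', length=2
  Position 11 ('b'): new char, reset run to 1
  Position 12 ('c'): new char, reset run to 1
Longest run: 'b' with length 2

2


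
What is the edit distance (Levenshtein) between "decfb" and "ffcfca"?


Computing edit distance: "decfb" -> "ffcfca"
DP table:
           f    f    c    f    c    a
      0    1    2    3    4    5    6
  d   1    1    2    3    4    5    6
  e   2    2    2    3    4    5    6
  c   3    3    3    2    3    4    5
  f   4    3    3    3    2    3    4
  b   5    4    4    4    3    3    4
Edit distance = dp[5][6] = 4

4


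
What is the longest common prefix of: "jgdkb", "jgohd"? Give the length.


Words: jgdkb, jgohd
  Position 0: all 'j' => match
  Position 1: all 'g' => match
  Position 2: ('d', 'o') => mismatch, stop
LCP = "jg" (length 2)

2


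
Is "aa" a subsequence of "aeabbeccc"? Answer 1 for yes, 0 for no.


Check if "aa" is a subsequence of "aeabbeccc"
Greedy scan:
  Position 0 ('a'): matches sub[0] = 'a'
  Position 1 ('e'): no match needed
  Position 2 ('a'): matches sub[1] = 'a'
  Position 3 ('b'): no match needed
  Position 4 ('b'): no match needed
  Position 5 ('e'): no match needed
  Position 6 ('c'): no match needed
  Position 7 ('c'): no match needed
  Position 8 ('c'): no match needed
All 2 characters matched => is a subsequence

1


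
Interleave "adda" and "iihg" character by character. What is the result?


Interleaving "adda" and "iihg":
  Position 0: 'a' from first, 'i' from second => "ai"
  Position 1: 'd' from first, 'i' from second => "di"
  Position 2: 'd' from first, 'h' from second => "dh"
  Position 3: 'a' from first, 'g' from second => "ag"
Result: aididhag

aididhag


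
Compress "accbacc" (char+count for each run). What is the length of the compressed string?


Input: accbacc
Runs:
  'a' x 1 => "a1"
  'c' x 2 => "c2"
  'b' x 1 => "b1"
  'a' x 1 => "a1"
  'c' x 2 => "c2"
Compressed: "a1c2b1a1c2"
Compressed length: 10

10


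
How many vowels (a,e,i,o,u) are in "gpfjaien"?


Input: gpfjaien
Checking each character:
  'g' at position 0: consonant
  'p' at position 1: consonant
  'f' at position 2: consonant
  'j' at position 3: consonant
  'a' at position 4: vowel (running total: 1)
  'i' at position 5: vowel (running total: 2)
  'e' at position 6: vowel (running total: 3)
  'n' at position 7: consonant
Total vowels: 3

3


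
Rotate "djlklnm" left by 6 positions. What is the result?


Input: "djlklnm", rotate left by 6
First 6 characters: "djlkln"
Remaining characters: "m"
Concatenate remaining + first: "m" + "djlkln" = "mdjlkln"

mdjlkln


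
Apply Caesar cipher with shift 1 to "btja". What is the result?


Caesar cipher: shift "btja" by 1
  'b' (pos 1) + 1 = pos 2 = 'c'
  't' (pos 19) + 1 = pos 20 = 'u'
  'j' (pos 9) + 1 = pos 10 = 'k'
  'a' (pos 0) + 1 = pos 1 = 'b'
Result: cukb

cukb


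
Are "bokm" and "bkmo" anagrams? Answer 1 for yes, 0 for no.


Strings: "bokm", "bkmo"
Sorted first:  bkmo
Sorted second: bkmo
Sorted forms match => anagrams

1


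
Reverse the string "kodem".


Input: kodem
Reading characters right to left:
  Position 4: 'm'
  Position 3: 'e'
  Position 2: 'd'
  Position 1: 'o'
  Position 0: 'k'
Reversed: medok

medok


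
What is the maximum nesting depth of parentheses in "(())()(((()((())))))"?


Input: "(())()(((()((())))))"
Tracking depth:
  Position 0 '(': depth becomes 1
  Position 1 '(': depth becomes 2
  Position 2 ')': depth becomes 1
  Position 3 ')': depth becomes 0
  Position 4 '(': depth becomes 1
  Position 5 ')': depth becomes 0
  Position 6 '(': depth becomes 1
  Position 7 '(': depth becomes 2
  Position 8 '(': depth becomes 3
  Position 9 '(': depth becomes 4
  Position 10 ')': depth becomes 3
  Position 11 '(': depth becomes 4
  Position 12 '(': depth becomes 5
  Position 13 '(': depth becomes 6
  Position 14 ')': depth becomes 5
  Position 15 ')': depth becomes 4
  Position 16 ')': depth becomes 3
  Position 17 ')': depth becomes 2
  Position 18 ')': depth becomes 1
  Position 19 ')': depth becomes 0
Maximum depth reached: 6

6


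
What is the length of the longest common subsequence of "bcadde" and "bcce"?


LCS of "bcadde" and "bcce"
DP table:
           b    c    c    e
      0    0    0    0    0
  b   0    1    1    1    1
  c   0    1    2    2    2
  a   0    1    2    2    2
  d   0    1    2    2    2
  d   0    1    2    2    2
  e   0    1    2    2    3
LCS length = dp[6][4] = 3

3


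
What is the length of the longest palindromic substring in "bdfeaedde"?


Input: "bdfeaedde"
Checking substrings for palindromes:
  [5:9] "edde" (len 4) => palindrome
  [3:6] "eae" (len 3) => palindrome
  [6:8] "dd" (len 2) => palindrome
Longest palindromic substring: "edde" with length 4

4


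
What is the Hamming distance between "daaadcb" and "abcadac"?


Comparing "daaadcb" and "abcadac" position by position:
  Position 0: 'd' vs 'a' => differ
  Position 1: 'a' vs 'b' => differ
  Position 2: 'a' vs 'c' => differ
  Position 3: 'a' vs 'a' => same
  Position 4: 'd' vs 'd' => same
  Position 5: 'c' vs 'a' => differ
  Position 6: 'b' vs 'c' => differ
Total differences (Hamming distance): 5

5


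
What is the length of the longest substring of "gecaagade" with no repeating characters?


Input: "gecaagade"
Sliding window (track last position of each char):
  Position 0 ('g'): window [0,0] length 1 -- new best
  Position 1 ('e'): window [0,1] length 2 -- new best
  Position 2 ('c'): window [0,2] length 3 -- new best
  Position 3 ('a'): window [0,3] length 4 -- new best
  Position 4 ('a'): repeat (last at 3), move window start to 4
  Position 4 ('a'): window [4,4] length 1
  Position 5 ('g'): window [4,5] length 2
  Position 6 ('a'): repeat (last at 4), move window start to 5
  Position 6 ('a'): window [5,6] length 2
  Position 7 ('d'): window [5,7] length 3
  Position 8 ('e'): window [5,8] length 4
Longest substring with no repeats: "geca" with length 4

4


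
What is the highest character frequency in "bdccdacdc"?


Input: bdccdacdc
Character counts:
  'a': 1
  'b': 1
  'c': 4
  'd': 3
Maximum frequency: 4

4


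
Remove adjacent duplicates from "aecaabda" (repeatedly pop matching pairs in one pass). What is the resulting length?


Input: aecaabda
Stack-based adjacent duplicate removal:
  Read 'a': push. Stack: a
  Read 'e': push. Stack: ae
  Read 'c': push. Stack: aec
  Read 'a': push. Stack: aeca
  Read 'a': matches stack top 'a' => pop. Stack: aec
  Read 'b': push. Stack: aecb
  Read 'd': push. Stack: aecbd
  Read 'a': push. Stack: aecbda
Final stack: "aecbda" (length 6)

6


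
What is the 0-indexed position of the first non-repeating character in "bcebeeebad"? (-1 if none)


Input: bcebeeebad
Character frequencies:
  'a': 1
  'b': 3
  'c': 1
  'd': 1
  'e': 4
Scanning left to right for freq == 1:
  Position 0 ('b'): freq=3, skip
  Position 1 ('c'): unique! => answer = 1

1


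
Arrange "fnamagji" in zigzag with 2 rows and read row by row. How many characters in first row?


Zigzag "fnamagji" into 2 rows:
Placing characters:
  'f' => row 0
  'n' => row 1
  'a' => row 0
  'm' => row 1
  'a' => row 0
  'g' => row 1
  'j' => row 0
  'i' => row 1
Rows:
  Row 0: "faaj"
  Row 1: "nmgi"
First row length: 4

4


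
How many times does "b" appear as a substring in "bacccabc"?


Searching for "b" in "bacccabc"
Scanning each position:
  Position 0: "b" => MATCH
  Position 1: "a" => no
  Position 2: "c" => no
  Position 3: "c" => no
  Position 4: "c" => no
  Position 5: "a" => no
  Position 6: "b" => MATCH
  Position 7: "c" => no
Total occurrences: 2

2


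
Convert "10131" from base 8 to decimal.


Input: "10131" in base 8
Positional expansion:
  Digit '1' (value 1) x 8^4 = 4096
  Digit '0' (value 0) x 8^3 = 0
  Digit '1' (value 1) x 8^2 = 64
  Digit '3' (value 3) x 8^1 = 24
  Digit '1' (value 1) x 8^0 = 1
Sum = 4185

4185


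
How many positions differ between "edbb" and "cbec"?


Comparing "edbb" and "cbec" position by position:
  Position 0: 'e' vs 'c' => DIFFER
  Position 1: 'd' vs 'b' => DIFFER
  Position 2: 'b' vs 'e' => DIFFER
  Position 3: 'b' vs 'c' => DIFFER
Positions that differ: 4

4


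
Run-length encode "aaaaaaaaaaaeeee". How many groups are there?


Input: aaaaaaaaaaaeeee
Scanning for consecutive runs:
  Group 1: 'a' x 11 (positions 0-10)
  Group 2: 'e' x 4 (positions 11-14)
Total groups: 2

2


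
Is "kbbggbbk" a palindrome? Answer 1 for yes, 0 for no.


Input: kbbggbbk
Reversed: kbbggbbk
  Compare pos 0 ('k') with pos 7 ('k'): match
  Compare pos 1 ('b') with pos 6 ('b'): match
  Compare pos 2 ('b') with pos 5 ('b'): match
  Compare pos 3 ('g') with pos 4 ('g'): match
Result: palindrome

1


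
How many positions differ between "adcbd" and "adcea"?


Comparing "adcbd" and "adcea" position by position:
  Position 0: 'a' vs 'a' => same
  Position 1: 'd' vs 'd' => same
  Position 2: 'c' vs 'c' => same
  Position 3: 'b' vs 'e' => DIFFER
  Position 4: 'd' vs 'a' => DIFFER
Positions that differ: 2

2


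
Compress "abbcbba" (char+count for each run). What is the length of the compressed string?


Input: abbcbba
Runs:
  'a' x 1 => "a1"
  'b' x 2 => "b2"
  'c' x 1 => "c1"
  'b' x 2 => "b2"
  'a' x 1 => "a1"
Compressed: "a1b2c1b2a1"
Compressed length: 10

10


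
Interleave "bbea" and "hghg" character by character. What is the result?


Interleaving "bbea" and "hghg":
  Position 0: 'b' from first, 'h' from second => "bh"
  Position 1: 'b' from first, 'g' from second => "bg"
  Position 2: 'e' from first, 'h' from second => "eh"
  Position 3: 'a' from first, 'g' from second => "ag"
Result: bhbgehag

bhbgehag


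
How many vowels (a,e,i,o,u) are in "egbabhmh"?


Input: egbabhmh
Checking each character:
  'e' at position 0: vowel (running total: 1)
  'g' at position 1: consonant
  'b' at position 2: consonant
  'a' at position 3: vowel (running total: 2)
  'b' at position 4: consonant
  'h' at position 5: consonant
  'm' at position 6: consonant
  'h' at position 7: consonant
Total vowels: 2

2


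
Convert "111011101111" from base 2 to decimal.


Input: "111011101111" in base 2
Positional expansion:
  Digit '1' (value 1) x 2^11 = 2048
  Digit '1' (value 1) x 2^10 = 1024
  Digit '1' (value 1) x 2^9 = 512
  Digit '0' (value 0) x 2^8 = 0
  Digit '1' (value 1) x 2^7 = 128
  Digit '1' (value 1) x 2^6 = 64
  Digit '1' (value 1) x 2^5 = 32
  Digit '0' (value 0) x 2^4 = 0
  Digit '1' (value 1) x 2^3 = 8
  Digit '1' (value 1) x 2^2 = 4
  Digit '1' (value 1) x 2^1 = 2
  Digit '1' (value 1) x 2^0 = 1
Sum = 3823

3823


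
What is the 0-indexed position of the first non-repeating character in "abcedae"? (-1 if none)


Input: abcedae
Character frequencies:
  'a': 2
  'b': 1
  'c': 1
  'd': 1
  'e': 2
Scanning left to right for freq == 1:
  Position 0 ('a'): freq=2, skip
  Position 1 ('b'): unique! => answer = 1

1


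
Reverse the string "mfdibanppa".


Input: mfdibanppa
Reading characters right to left:
  Position 9: 'a'
  Position 8: 'p'
  Position 7: 'p'
  Position 6: 'n'
  Position 5: 'a'
  Position 4: 'b'
  Position 3: 'i'
  Position 2: 'd'
  Position 1: 'f'
  Position 0: 'm'
Reversed: appnabidfm

appnabidfm


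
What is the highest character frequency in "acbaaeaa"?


Input: acbaaeaa
Character counts:
  'a': 5
  'b': 1
  'c': 1
  'e': 1
Maximum frequency: 5

5


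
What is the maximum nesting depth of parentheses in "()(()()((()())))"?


Input: "()(()()((()())))"
Tracking depth:
  Position 0 '(': depth becomes 1
  Position 1 ')': depth becomes 0
  Position 2 '(': depth becomes 1
  Position 3 '(': depth becomes 2
  Position 4 ')': depth becomes 1
  Position 5 '(': depth becomes 2
  Position 6 ')': depth becomes 1
  Position 7 '(': depth becomes 2
  Position 8 '(': depth becomes 3
  Position 9 '(': depth becomes 4
  Position 10 ')': depth becomes 3
  Position 11 '(': depth becomes 4
  Position 12 ')': depth becomes 3
  Position 13 ')': depth becomes 2
  Position 14 ')': depth becomes 1
  Position 15 ')': depth becomes 0
Maximum depth reached: 4

4


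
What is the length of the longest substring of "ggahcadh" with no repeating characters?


Input: "ggahcadh"
Sliding window (track last position of each char):
  Position 0 ('g'): window [0,0] length 1 -- new best
  Position 1 ('g'): repeat (last at 0), move window start to 1
  Position 1 ('g'): window [1,1] length 1
  Position 2 ('a'): window [1,2] length 2 -- new best
  Position 3 ('h'): window [1,3] length 3 -- new best
  Position 4 ('c'): window [1,4] length 4 -- new best
  Position 5 ('a'): repeat (last at 2), move window start to 3
  Position 5 ('a'): window [3,5] length 3
  Position 6 ('d'): window [3,6] length 4
  Position 7 ('h'): repeat (last at 3), move window start to 4
  Position 7 ('h'): window [4,7] length 4
Longest substring with no repeats: "gahc" with length 4

4


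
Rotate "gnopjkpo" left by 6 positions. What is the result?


Input: "gnopjkpo", rotate left by 6
First 6 characters: "gnopjk"
Remaining characters: "po"
Concatenate remaining + first: "po" + "gnopjk" = "pognopjk"

pognopjk


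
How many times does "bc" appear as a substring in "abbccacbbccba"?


Searching for "bc" in "abbccacbbccba"
Scanning each position:
  Position 0: "ab" => no
  Position 1: "bb" => no
  Position 2: "bc" => MATCH
  Position 3: "cc" => no
  Position 4: "ca" => no
  Position 5: "ac" => no
  Position 6: "cb" => no
  Position 7: "bb" => no
  Position 8: "bc" => MATCH
  Position 9: "cc" => no
  Position 10: "cb" => no
  Position 11: "ba" => no
Total occurrences: 2

2


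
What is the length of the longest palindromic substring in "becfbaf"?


Input: "becfbaf"
Checking substrings for palindromes:
  No multi-char palindromic substrings found
Longest palindromic substring: "b" with length 1

1


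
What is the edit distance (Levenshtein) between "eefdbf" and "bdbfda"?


Computing edit distance: "eefdbf" -> "bdbfda"
DP table:
           b    d    b    f    d    a
      0    1    2    3    4    5    6
  e   1    1    2    3    4    5    6
  e   2    2    2    3    4    5    6
  f   3    3    3    3    3    4    5
  d   4    4    3    4    4    3    4
  b   5    4    4    3    4    4    4
  f   6    5    5    4    3    4    5
Edit distance = dp[6][6] = 5

5


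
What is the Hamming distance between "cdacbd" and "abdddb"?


Comparing "cdacbd" and "abdddb" position by position:
  Position 0: 'c' vs 'a' => differ
  Position 1: 'd' vs 'b' => differ
  Position 2: 'a' vs 'd' => differ
  Position 3: 'c' vs 'd' => differ
  Position 4: 'b' vs 'd' => differ
  Position 5: 'd' vs 'b' => differ
Total differences (Hamming distance): 6

6


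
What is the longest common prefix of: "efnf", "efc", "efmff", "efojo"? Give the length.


Words: efnf, efc, efmff, efojo
  Position 0: all 'e' => match
  Position 1: all 'f' => match
  Position 2: ('n', 'c', 'm', 'o') => mismatch, stop
LCP = "ef" (length 2)

2


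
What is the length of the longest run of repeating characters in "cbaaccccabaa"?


Input: "cbaaccccabaa"
Scanning for longest run:
  Position 1 ('b'): new char, reset run to 1
  Position 2 ('a'): new char, reset run to 1
  Position 3 ('a'): continues run of 'a', length=2
  Position 4 ('c'): new char, reset run to 1
  Position 5 ('c'): continues run of 'c', length=2
  Position 6 ('c'): continues run of 'c', length=3
  Position 7 ('c'): continues run of 'c', length=4
  Position 8 ('a'): new char, reset run to 1
  Position 9 ('b'): new char, reset run to 1
  Position 10 ('a'): new char, reset run to 1
  Position 11 ('a'): continues run of 'a', length=2
Longest run: 'c' with length 4

4


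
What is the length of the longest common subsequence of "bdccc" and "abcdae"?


LCS of "bdccc" and "abcdae"
DP table:
           a    b    c    d    a    e
      0    0    0    0    0    0    0
  b   0    0    1    1    1    1    1
  d   0    0    1    1    2    2    2
  c   0    0    1    2    2    2    2
  c   0    0    1    2    2    2    2
  c   0    0    1    2    2    2    2
LCS length = dp[5][6] = 2

2


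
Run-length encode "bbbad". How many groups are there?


Input: bbbad
Scanning for consecutive runs:
  Group 1: 'b' x 3 (positions 0-2)
  Group 2: 'a' x 1 (positions 3-3)
  Group 3: 'd' x 1 (positions 4-4)
Total groups: 3

3


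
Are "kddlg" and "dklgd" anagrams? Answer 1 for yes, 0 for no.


Strings: "kddlg", "dklgd"
Sorted first:  ddgkl
Sorted second: ddgkl
Sorted forms match => anagrams

1


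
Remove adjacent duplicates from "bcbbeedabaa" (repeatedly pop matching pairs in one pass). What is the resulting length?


Input: bcbbeedabaa
Stack-based adjacent duplicate removal:
  Read 'b': push. Stack: b
  Read 'c': push. Stack: bc
  Read 'b': push. Stack: bcb
  Read 'b': matches stack top 'b' => pop. Stack: bc
  Read 'e': push. Stack: bce
  Read 'e': matches stack top 'e' => pop. Stack: bc
  Read 'd': push. Stack: bcd
  Read 'a': push. Stack: bcda
  Read 'b': push. Stack: bcdab
  Read 'a': push. Stack: bcdaba
  Read 'a': matches stack top 'a' => pop. Stack: bcdab
Final stack: "bcdab" (length 5)

5


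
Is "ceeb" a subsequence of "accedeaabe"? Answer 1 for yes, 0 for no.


Check if "ceeb" is a subsequence of "accedeaabe"
Greedy scan:
  Position 0 ('a'): no match needed
  Position 1 ('c'): matches sub[0] = 'c'
  Position 2 ('c'): no match needed
  Position 3 ('e'): matches sub[1] = 'e'
  Position 4 ('d'): no match needed
  Position 5 ('e'): matches sub[2] = 'e'
  Position 6 ('a'): no match needed
  Position 7 ('a'): no match needed
  Position 8 ('b'): matches sub[3] = 'b'
  Position 9 ('e'): no match needed
All 4 characters matched => is a subsequence

1


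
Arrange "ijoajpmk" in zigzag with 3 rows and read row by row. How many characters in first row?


Zigzag "ijoajpmk" into 3 rows:
Placing characters:
  'i' => row 0
  'j' => row 1
  'o' => row 2
  'a' => row 1
  'j' => row 0
  'p' => row 1
  'm' => row 2
  'k' => row 1
Rows:
  Row 0: "ij"
  Row 1: "japk"
  Row 2: "om"
First row length: 2

2


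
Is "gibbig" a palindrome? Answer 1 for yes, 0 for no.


Input: gibbig
Reversed: gibbig
  Compare pos 0 ('g') with pos 5 ('g'): match
  Compare pos 1 ('i') with pos 4 ('i'): match
  Compare pos 2 ('b') with pos 3 ('b'): match
Result: palindrome

1


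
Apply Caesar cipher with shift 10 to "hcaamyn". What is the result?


Caesar cipher: shift "hcaamyn" by 10
  'h' (pos 7) + 10 = pos 17 = 'r'
  'c' (pos 2) + 10 = pos 12 = 'm'
  'a' (pos 0) + 10 = pos 10 = 'k'
  'a' (pos 0) + 10 = pos 10 = 'k'
  'm' (pos 12) + 10 = pos 22 = 'w'
  'y' (pos 24) + 10 = pos 8 = 'i'
  'n' (pos 13) + 10 = pos 23 = 'x'
Result: rmkkwix

rmkkwix


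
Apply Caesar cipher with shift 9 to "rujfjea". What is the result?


Caesar cipher: shift "rujfjea" by 9
  'r' (pos 17) + 9 = pos 0 = 'a'
  'u' (pos 20) + 9 = pos 3 = 'd'
  'j' (pos 9) + 9 = pos 18 = 's'
  'f' (pos 5) + 9 = pos 14 = 'o'
  'j' (pos 9) + 9 = pos 18 = 's'
  'e' (pos 4) + 9 = pos 13 = 'n'
  'a' (pos 0) + 9 = pos 9 = 'j'
Result: adsosnj

adsosnj


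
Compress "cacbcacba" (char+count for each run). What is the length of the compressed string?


Input: cacbcacba
Runs:
  'c' x 1 => "c1"
  'a' x 1 => "a1"
  'c' x 1 => "c1"
  'b' x 1 => "b1"
  'c' x 1 => "c1"
  'a' x 1 => "a1"
  'c' x 1 => "c1"
  'b' x 1 => "b1"
  'a' x 1 => "a1"
Compressed: "c1a1c1b1c1a1c1b1a1"
Compressed length: 18

18


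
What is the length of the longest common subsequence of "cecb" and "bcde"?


LCS of "cecb" and "bcde"
DP table:
           b    c    d    e
      0    0    0    0    0
  c   0    0    1    1    1
  e   0    0    1    1    2
  c   0    0    1    1    2
  b   0    1    1    1    2
LCS length = dp[4][4] = 2

2


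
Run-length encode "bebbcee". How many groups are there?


Input: bebbcee
Scanning for consecutive runs:
  Group 1: 'b' x 1 (positions 0-0)
  Group 2: 'e' x 1 (positions 1-1)
  Group 3: 'b' x 2 (positions 2-3)
  Group 4: 'c' x 1 (positions 4-4)
  Group 5: 'e' x 2 (positions 5-6)
Total groups: 5

5


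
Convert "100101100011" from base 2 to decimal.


Input: "100101100011" in base 2
Positional expansion:
  Digit '1' (value 1) x 2^11 = 2048
  Digit '0' (value 0) x 2^10 = 0
  Digit '0' (value 0) x 2^9 = 0
  Digit '1' (value 1) x 2^8 = 256
  Digit '0' (value 0) x 2^7 = 0
  Digit '1' (value 1) x 2^6 = 64
  Digit '1' (value 1) x 2^5 = 32
  Digit '0' (value 0) x 2^4 = 0
  Digit '0' (value 0) x 2^3 = 0
  Digit '0' (value 0) x 2^2 = 0
  Digit '1' (value 1) x 2^1 = 2
  Digit '1' (value 1) x 2^0 = 1
Sum = 2403

2403


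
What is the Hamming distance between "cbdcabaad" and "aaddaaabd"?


Comparing "cbdcabaad" and "aaddaaabd" position by position:
  Position 0: 'c' vs 'a' => differ
  Position 1: 'b' vs 'a' => differ
  Position 2: 'd' vs 'd' => same
  Position 3: 'c' vs 'd' => differ
  Position 4: 'a' vs 'a' => same
  Position 5: 'b' vs 'a' => differ
  Position 6: 'a' vs 'a' => same
  Position 7: 'a' vs 'b' => differ
  Position 8: 'd' vs 'd' => same
Total differences (Hamming distance): 5

5


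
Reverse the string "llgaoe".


Input: llgaoe
Reading characters right to left:
  Position 5: 'e'
  Position 4: 'o'
  Position 3: 'a'
  Position 2: 'g'
  Position 1: 'l'
  Position 0: 'l'
Reversed: eoagll

eoagll


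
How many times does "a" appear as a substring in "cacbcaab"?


Searching for "a" in "cacbcaab"
Scanning each position:
  Position 0: "c" => no
  Position 1: "a" => MATCH
  Position 2: "c" => no
  Position 3: "b" => no
  Position 4: "c" => no
  Position 5: "a" => MATCH
  Position 6: "a" => MATCH
  Position 7: "b" => no
Total occurrences: 3

3


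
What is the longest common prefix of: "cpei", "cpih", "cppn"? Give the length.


Words: cpei, cpih, cppn
  Position 0: all 'c' => match
  Position 1: all 'p' => match
  Position 2: ('e', 'i', 'p') => mismatch, stop
LCP = "cp" (length 2)

2


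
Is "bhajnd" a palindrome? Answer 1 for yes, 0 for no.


Input: bhajnd
Reversed: dnjahb
  Compare pos 0 ('b') with pos 5 ('d'): MISMATCH
  Compare pos 1 ('h') with pos 4 ('n'): MISMATCH
  Compare pos 2 ('a') with pos 3 ('j'): MISMATCH
Result: not a palindrome

0


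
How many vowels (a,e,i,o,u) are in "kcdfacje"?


Input: kcdfacje
Checking each character:
  'k' at position 0: consonant
  'c' at position 1: consonant
  'd' at position 2: consonant
  'f' at position 3: consonant
  'a' at position 4: vowel (running total: 1)
  'c' at position 5: consonant
  'j' at position 6: consonant
  'e' at position 7: vowel (running total: 2)
Total vowels: 2

2


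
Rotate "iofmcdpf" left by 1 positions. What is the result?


Input: "iofmcdpf", rotate left by 1
First 1 characters: "i"
Remaining characters: "ofmcdpf"
Concatenate remaining + first: "ofmcdpf" + "i" = "ofmcdpfi"

ofmcdpfi


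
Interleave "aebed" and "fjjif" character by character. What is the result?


Interleaving "aebed" and "fjjif":
  Position 0: 'a' from first, 'f' from second => "af"
  Position 1: 'e' from first, 'j' from second => "ej"
  Position 2: 'b' from first, 'j' from second => "bj"
  Position 3: 'e' from first, 'i' from second => "ei"
  Position 4: 'd' from first, 'f' from second => "df"
Result: afejbjeidf

afejbjeidf


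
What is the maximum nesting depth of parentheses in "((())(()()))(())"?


Input: "((())(()()))(())"
Tracking depth:
  Position 0 '(': depth becomes 1
  Position 1 '(': depth becomes 2
  Position 2 '(': depth becomes 3
  Position 3 ')': depth becomes 2
  Position 4 ')': depth becomes 1
  Position 5 '(': depth becomes 2
  Position 6 '(': depth becomes 3
  Position 7 ')': depth becomes 2
  Position 8 '(': depth becomes 3
  Position 9 ')': depth becomes 2
  Position 10 ')': depth becomes 1
  Position 11 ')': depth becomes 0
  Position 12 '(': depth becomes 1
  Position 13 '(': depth becomes 2
  Position 14 ')': depth becomes 1
  Position 15 ')': depth becomes 0
Maximum depth reached: 3

3


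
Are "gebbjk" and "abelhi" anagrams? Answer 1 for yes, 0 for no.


Strings: "gebbjk", "abelhi"
Sorted first:  bbegjk
Sorted second: abehil
Differ at position 0: 'b' vs 'a' => not anagrams

0


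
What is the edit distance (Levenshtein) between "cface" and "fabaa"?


Computing edit distance: "cface" -> "fabaa"
DP table:
           f    a    b    a    a
      0    1    2    3    4    5
  c   1    1    2    3    4    5
  f   2    1    2    3    4    5
  a   3    2    1    2    3    4
  c   4    3    2    2    3    4
  e   5    4    3    3    3    4
Edit distance = dp[5][5] = 4

4


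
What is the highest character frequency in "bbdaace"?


Input: bbdaace
Character counts:
  'a': 2
  'b': 2
  'c': 1
  'd': 1
  'e': 1
Maximum frequency: 2

2


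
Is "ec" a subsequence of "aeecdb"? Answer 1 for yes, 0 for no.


Check if "ec" is a subsequence of "aeecdb"
Greedy scan:
  Position 0 ('a'): no match needed
  Position 1 ('e'): matches sub[0] = 'e'
  Position 2 ('e'): no match needed
  Position 3 ('c'): matches sub[1] = 'c'
  Position 4 ('d'): no match needed
  Position 5 ('b'): no match needed
All 2 characters matched => is a subsequence

1


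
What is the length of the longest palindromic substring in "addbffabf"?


Input: "addbffabf"
Checking substrings for palindromes:
  [1:3] "dd" (len 2) => palindrome
  [4:6] "ff" (len 2) => palindrome
Longest palindromic substring: "dd" with length 2

2


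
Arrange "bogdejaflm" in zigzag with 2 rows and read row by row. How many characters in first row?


Zigzag "bogdejaflm" into 2 rows:
Placing characters:
  'b' => row 0
  'o' => row 1
  'g' => row 0
  'd' => row 1
  'e' => row 0
  'j' => row 1
  'a' => row 0
  'f' => row 1
  'l' => row 0
  'm' => row 1
Rows:
  Row 0: "bgeal"
  Row 1: "odjfm"
First row length: 5

5


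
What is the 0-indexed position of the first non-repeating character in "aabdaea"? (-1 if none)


Input: aabdaea
Character frequencies:
  'a': 4
  'b': 1
  'd': 1
  'e': 1
Scanning left to right for freq == 1:
  Position 0 ('a'): freq=4, skip
  Position 1 ('a'): freq=4, skip
  Position 2 ('b'): unique! => answer = 2

2


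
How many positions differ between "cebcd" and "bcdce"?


Comparing "cebcd" and "bcdce" position by position:
  Position 0: 'c' vs 'b' => DIFFER
  Position 1: 'e' vs 'c' => DIFFER
  Position 2: 'b' vs 'd' => DIFFER
  Position 3: 'c' vs 'c' => same
  Position 4: 'd' vs 'e' => DIFFER
Positions that differ: 4

4


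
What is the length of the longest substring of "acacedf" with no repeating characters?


Input: "acacedf"
Sliding window (track last position of each char):
  Position 0 ('a'): window [0,0] length 1 -- new best
  Position 1 ('c'): window [0,1] length 2 -- new best
  Position 2 ('a'): repeat (last at 0), move window start to 1
  Position 2 ('a'): window [1,2] length 2
  Position 3 ('c'): repeat (last at 1), move window start to 2
  Position 3 ('c'): window [2,3] length 2
  Position 4 ('e'): window [2,4] length 3 -- new best
  Position 5 ('d'): window [2,5] length 4 -- new best
  Position 6 ('f'): window [2,6] length 5 -- new best
Longest substring with no repeats: "acedf" with length 5

5


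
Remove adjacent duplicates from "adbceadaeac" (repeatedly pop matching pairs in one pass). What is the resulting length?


Input: adbceadaeac
Stack-based adjacent duplicate removal:
  Read 'a': push. Stack: a
  Read 'd': push. Stack: ad
  Read 'b': push. Stack: adb
  Read 'c': push. Stack: adbc
  Read 'e': push. Stack: adbce
  Read 'a': push. Stack: adbcea
  Read 'd': push. Stack: adbcead
  Read 'a': push. Stack: adbceada
  Read 'e': push. Stack: adbceadae
  Read 'a': push. Stack: adbceadaea
  Read 'c': push. Stack: adbceadaeac
Final stack: "adbceadaeac" (length 11)

11


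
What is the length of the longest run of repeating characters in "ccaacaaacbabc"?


Input: "ccaacaaacbabc"
Scanning for longest run:
  Position 1 ('c'): continues run of 'c', length=2
  Position 2 ('a'): new char, reset run to 1
  Position 3 ('a'): continues run of 'a', length=2
  Position 4 ('c'): new char, reset run to 1
  Position 5 ('a'): new char, reset run to 1
  Position 6 ('a'): continues run of 'a', length=2
  Position 7 ('a'): continues run of 'a', length=3
  Position 8 ('c'): new char, reset run to 1
  Position 9 ('b'): new char, reset run to 1
  Position 10 ('a'): new char, reset run to 1
  Position 11 ('b'): new char, reset run to 1
  Position 12 ('c'): new char, reset run to 1
Longest run: 'a' with length 3

3


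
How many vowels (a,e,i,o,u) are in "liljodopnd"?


Input: liljodopnd
Checking each character:
  'l' at position 0: consonant
  'i' at position 1: vowel (running total: 1)
  'l' at position 2: consonant
  'j' at position 3: consonant
  'o' at position 4: vowel (running total: 2)
  'd' at position 5: consonant
  'o' at position 6: vowel (running total: 3)
  'p' at position 7: consonant
  'n' at position 8: consonant
  'd' at position 9: consonant
Total vowels: 3

3


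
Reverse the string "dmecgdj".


Input: dmecgdj
Reading characters right to left:
  Position 6: 'j'
  Position 5: 'd'
  Position 4: 'g'
  Position 3: 'c'
  Position 2: 'e'
  Position 1: 'm'
  Position 0: 'd'
Reversed: jdgcemd

jdgcemd


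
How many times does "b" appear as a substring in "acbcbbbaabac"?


Searching for "b" in "acbcbbbaabac"
Scanning each position:
  Position 0: "a" => no
  Position 1: "c" => no
  Position 2: "b" => MATCH
  Position 3: "c" => no
  Position 4: "b" => MATCH
  Position 5: "b" => MATCH
  Position 6: "b" => MATCH
  Position 7: "a" => no
  Position 8: "a" => no
  Position 9: "b" => MATCH
  Position 10: "a" => no
  Position 11: "c" => no
Total occurrences: 5

5


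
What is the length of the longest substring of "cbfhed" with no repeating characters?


Input: "cbfhed"
Sliding window (track last position of each char):
  Position 0 ('c'): window [0,0] length 1 -- new best
  Position 1 ('b'): window [0,1] length 2 -- new best
  Position 2 ('f'): window [0,2] length 3 -- new best
  Position 3 ('h'): window [0,3] length 4 -- new best
  Position 4 ('e'): window [0,4] length 5 -- new best
  Position 5 ('d'): window [0,5] length 6 -- new best
Longest substring with no repeats: "cbfhed" with length 6

6


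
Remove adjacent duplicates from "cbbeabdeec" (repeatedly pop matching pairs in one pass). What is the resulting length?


Input: cbbeabdeec
Stack-based adjacent duplicate removal:
  Read 'c': push. Stack: c
  Read 'b': push. Stack: cb
  Read 'b': matches stack top 'b' => pop. Stack: c
  Read 'e': push. Stack: ce
  Read 'a': push. Stack: cea
  Read 'b': push. Stack: ceab
  Read 'd': push. Stack: ceabd
  Read 'e': push. Stack: ceabde
  Read 'e': matches stack top 'e' => pop. Stack: ceabd
  Read 'c': push. Stack: ceabdc
Final stack: "ceabdc" (length 6)

6


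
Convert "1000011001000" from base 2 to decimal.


Input: "1000011001000" in base 2
Positional expansion:
  Digit '1' (value 1) x 2^12 = 4096
  Digit '0' (value 0) x 2^11 = 0
  Digit '0' (value 0) x 2^10 = 0
  Digit '0' (value 0) x 2^9 = 0
  Digit '0' (value 0) x 2^8 = 0
  Digit '1' (value 1) x 2^7 = 128
  Digit '1' (value 1) x 2^6 = 64
  Digit '0' (value 0) x 2^5 = 0
  Digit '0' (value 0) x 2^4 = 0
  Digit '1' (value 1) x 2^3 = 8
  Digit '0' (value 0) x 2^2 = 0
  Digit '0' (value 0) x 2^1 = 0
  Digit '0' (value 0) x 2^0 = 0
Sum = 4296

4296


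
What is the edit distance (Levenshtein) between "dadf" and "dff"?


Computing edit distance: "dadf" -> "dff"
DP table:
           d    f    f
      0    1    2    3
  d   1    0    1    2
  a   2    1    1    2
  d   3    2    2    2
  f   4    3    2    2
Edit distance = dp[4][3] = 2

2


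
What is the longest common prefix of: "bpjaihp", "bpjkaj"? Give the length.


Words: bpjaihp, bpjkaj
  Position 0: all 'b' => match
  Position 1: all 'p' => match
  Position 2: all 'j' => match
  Position 3: ('a', 'k') => mismatch, stop
LCP = "bpj" (length 3)

3


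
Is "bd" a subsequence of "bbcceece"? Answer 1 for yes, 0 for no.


Check if "bd" is a subsequence of "bbcceece"
Greedy scan:
  Position 0 ('b'): matches sub[0] = 'b'
  Position 1 ('b'): no match needed
  Position 2 ('c'): no match needed
  Position 3 ('c'): no match needed
  Position 4 ('e'): no match needed
  Position 5 ('e'): no match needed
  Position 6 ('c'): no match needed
  Position 7 ('e'): no match needed
Only matched 1/2 characters => not a subsequence

0


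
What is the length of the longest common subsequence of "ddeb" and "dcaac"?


LCS of "ddeb" and "dcaac"
DP table:
           d    c    a    a    c
      0    0    0    0    0    0
  d   0    1    1    1    1    1
  d   0    1    1    1    1    1
  e   0    1    1    1    1    1
  b   0    1    1    1    1    1
LCS length = dp[4][5] = 1

1
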